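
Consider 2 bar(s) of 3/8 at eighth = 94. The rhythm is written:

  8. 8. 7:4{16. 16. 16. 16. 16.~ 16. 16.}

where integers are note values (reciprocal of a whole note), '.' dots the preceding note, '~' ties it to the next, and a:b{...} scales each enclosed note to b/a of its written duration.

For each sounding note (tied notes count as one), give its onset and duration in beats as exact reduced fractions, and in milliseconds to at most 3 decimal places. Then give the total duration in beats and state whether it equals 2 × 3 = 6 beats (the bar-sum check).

1) 0.0ms=0b +957.447ms=3/2b
2) 957.447ms=3/2b +957.447ms=3/2b
3) 1914.894ms=3b +273.556ms=3/7b
4) 2188.45ms=24/7b +273.556ms=3/7b
5) 2462.006ms=27/7b +273.556ms=3/7b
6) 2735.562ms=30/7b +273.556ms=3/7b
7) 3009.119ms=33/7b +547.112ms=6/7b
8) 3556.231ms=39/7b +273.556ms=3/7b
Σ=6b of 6 (94bpm 3/8) — PASS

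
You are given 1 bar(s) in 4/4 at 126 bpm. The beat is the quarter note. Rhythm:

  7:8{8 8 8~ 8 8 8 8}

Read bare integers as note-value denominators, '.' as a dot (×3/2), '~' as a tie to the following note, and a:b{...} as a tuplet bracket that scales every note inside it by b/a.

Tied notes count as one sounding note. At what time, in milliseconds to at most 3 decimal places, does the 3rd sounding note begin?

note 3 onset = 8/7b = 544.218ms

1. 0.0ms @ 0 + 272.109ms (4/7)
2. 272.109ms @ 4/7 + 272.109ms (4/7)
3. 544.218ms @ 8/7 + 544.218ms (8/7)
4. 1088.435ms @ 16/7 + 272.109ms (4/7)
5. 1360.544ms @ 20/7 + 272.109ms (4/7)
6. 1632.653ms @ 24/7 + 272.109ms (4/7)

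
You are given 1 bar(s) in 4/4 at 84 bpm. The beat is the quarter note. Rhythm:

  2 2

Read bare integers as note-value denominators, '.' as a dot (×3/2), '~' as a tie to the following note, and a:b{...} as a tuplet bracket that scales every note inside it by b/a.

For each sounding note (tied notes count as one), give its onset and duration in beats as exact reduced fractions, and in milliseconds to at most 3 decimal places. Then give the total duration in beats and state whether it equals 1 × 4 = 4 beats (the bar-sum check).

1) 0.0ms=0b +1428.571ms=2b
2) 1428.571ms=2b +1428.571ms=2b
Σ=4b of 4 (84bpm 4/4) — PASS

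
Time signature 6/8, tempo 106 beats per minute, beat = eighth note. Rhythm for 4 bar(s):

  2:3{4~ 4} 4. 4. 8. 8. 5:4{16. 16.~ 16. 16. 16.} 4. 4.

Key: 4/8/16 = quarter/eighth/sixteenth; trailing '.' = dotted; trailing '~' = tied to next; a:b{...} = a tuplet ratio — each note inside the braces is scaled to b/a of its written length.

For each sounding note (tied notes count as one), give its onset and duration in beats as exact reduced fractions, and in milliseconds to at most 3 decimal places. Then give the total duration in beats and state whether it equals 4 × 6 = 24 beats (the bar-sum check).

1) 0.0ms=0b +3396.226ms=6b
2) 3396.226ms=6b +1698.113ms=3b
3) 5094.34ms=9b +1698.113ms=3b
4) 6792.453ms=12b +849.057ms=3/2b
5) 7641.509ms=27/2b +849.057ms=3/2b
6) 8490.566ms=15b +339.623ms=3/5b
7) 8830.189ms=78/5b +679.245ms=6/5b
8) 9509.434ms=84/5b +339.623ms=3/5b
9) 9849.057ms=87/5b +339.623ms=3/5b
10) 10188.679ms=18b +1698.113ms=3b
11) 11886.792ms=21b +1698.113ms=3b
Σ=24b of 24 (106bpm 6/8) — PASS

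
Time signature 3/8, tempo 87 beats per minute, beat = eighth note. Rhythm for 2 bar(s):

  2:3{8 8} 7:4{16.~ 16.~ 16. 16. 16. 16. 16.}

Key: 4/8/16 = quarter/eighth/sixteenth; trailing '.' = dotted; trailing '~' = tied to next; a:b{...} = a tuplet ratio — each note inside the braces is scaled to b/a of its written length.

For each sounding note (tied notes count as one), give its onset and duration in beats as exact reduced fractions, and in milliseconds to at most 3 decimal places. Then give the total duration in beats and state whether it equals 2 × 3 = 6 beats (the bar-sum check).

1) 0.0ms=0b +1034.483ms=3/2b
2) 1034.483ms=3/2b +1034.483ms=3/2b
3) 2068.966ms=3b +886.7ms=9/7b
4) 2955.665ms=30/7b +295.567ms=3/7b
5) 3251.232ms=33/7b +295.567ms=3/7b
6) 3546.798ms=36/7b +295.567ms=3/7b
7) 3842.365ms=39/7b +295.567ms=3/7b
Σ=6b of 6 (87bpm 3/8) — PASS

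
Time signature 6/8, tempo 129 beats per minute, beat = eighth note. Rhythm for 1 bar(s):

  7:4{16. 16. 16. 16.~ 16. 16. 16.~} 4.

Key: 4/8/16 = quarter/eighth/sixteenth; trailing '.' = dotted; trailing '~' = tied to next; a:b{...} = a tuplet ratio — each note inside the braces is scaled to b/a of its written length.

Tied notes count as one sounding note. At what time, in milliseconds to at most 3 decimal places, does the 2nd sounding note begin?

note 2 onset = 3/7b = 199.336ms

1. 0.0ms @ 0 + 199.336ms (3/7)
2. 199.336ms @ 3/7 + 199.336ms (3/7)
3. 398.671ms @ 6/7 + 199.336ms (3/7)
4. 598.007ms @ 9/7 + 398.671ms (6/7)
5. 996.678ms @ 15/7 + 199.336ms (3/7)
6. 1196.013ms @ 18/7 + 1594.684ms (24/7)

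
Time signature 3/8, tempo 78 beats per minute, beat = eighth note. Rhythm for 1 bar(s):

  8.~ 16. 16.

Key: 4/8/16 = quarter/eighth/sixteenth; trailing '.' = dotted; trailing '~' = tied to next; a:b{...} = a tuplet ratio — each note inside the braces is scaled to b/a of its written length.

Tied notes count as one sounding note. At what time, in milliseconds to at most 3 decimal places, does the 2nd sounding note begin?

note 2 onset = 9/4b = 1730.769ms

1. 0.0ms @ 0 + 1730.769ms (9/4)
2. 1730.769ms @ 9/4 + 576.923ms (3/4)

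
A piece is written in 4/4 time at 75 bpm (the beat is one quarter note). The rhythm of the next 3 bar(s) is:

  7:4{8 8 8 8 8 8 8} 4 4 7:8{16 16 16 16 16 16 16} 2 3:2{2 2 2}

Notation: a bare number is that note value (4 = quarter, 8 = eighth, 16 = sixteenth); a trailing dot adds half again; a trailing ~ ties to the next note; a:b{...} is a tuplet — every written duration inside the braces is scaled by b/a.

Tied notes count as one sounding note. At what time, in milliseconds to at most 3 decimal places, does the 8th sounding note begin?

note 8 onset = 2b = 1600.0ms

1. 0.0ms @ 0 + 228.571ms (2/7)
2. 228.571ms @ 2/7 + 228.571ms (2/7)
3. 457.143ms @ 4/7 + 228.571ms (2/7)
4. 685.714ms @ 6/7 + 228.571ms (2/7)
5. 914.286ms @ 8/7 + 228.571ms (2/7)
6. 1142.857ms @ 10/7 + 228.571ms (2/7)
7. 1371.429ms @ 12/7 + 228.571ms (2/7)
8. 1600.0ms @ 2 + 800.0ms (1)
9. 2400.0ms @ 3 + 800.0ms (1)
10. 3200.0ms @ 4 + 228.571ms (2/7)
11. 3428.571ms @ 30/7 + 228.571ms (2/7)
12. 3657.143ms @ 32/7 + 228.571ms (2/7)
13. 3885.714ms @ 34/7 + 228.571ms (2/7)
14. 4114.286ms @ 36/7 + 228.571ms (2/7)
15. 4342.857ms @ 38/7 + 228.571ms (2/7)
16. 4571.429ms @ 40/7 + 228.571ms (2/7)
17. 4800.0ms @ 6 + 1600.0ms (2)
18. 6400.0ms @ 8 + 1066.667ms (4/3)
19. 7466.667ms @ 28/3 + 1066.667ms (4/3)
20. 8533.333ms @ 32/3 + 1066.667ms (4/3)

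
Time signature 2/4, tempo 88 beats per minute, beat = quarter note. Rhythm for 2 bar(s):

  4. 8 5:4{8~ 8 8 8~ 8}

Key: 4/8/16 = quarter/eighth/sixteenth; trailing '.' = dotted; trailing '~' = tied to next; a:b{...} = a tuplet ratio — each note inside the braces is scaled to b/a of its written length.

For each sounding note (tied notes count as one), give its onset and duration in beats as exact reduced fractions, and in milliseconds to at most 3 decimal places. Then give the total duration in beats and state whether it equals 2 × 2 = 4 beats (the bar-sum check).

1) 0.0ms=0b +1022.727ms=3/2b
2) 1022.727ms=3/2b +340.909ms=1/2b
3) 1363.636ms=2b +545.455ms=4/5b
4) 1909.091ms=14/5b +272.727ms=2/5b
5) 2181.818ms=16/5b +545.455ms=4/5b
Σ=4b of 4 (88bpm 2/4) — PASS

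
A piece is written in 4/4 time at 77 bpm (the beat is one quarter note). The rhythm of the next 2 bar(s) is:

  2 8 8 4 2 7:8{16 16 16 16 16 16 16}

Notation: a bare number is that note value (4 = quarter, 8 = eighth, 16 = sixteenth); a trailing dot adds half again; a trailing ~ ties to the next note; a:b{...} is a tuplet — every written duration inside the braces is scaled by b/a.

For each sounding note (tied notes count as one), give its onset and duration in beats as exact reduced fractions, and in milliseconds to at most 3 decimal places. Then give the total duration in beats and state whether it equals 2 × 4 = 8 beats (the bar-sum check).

1) 0.0ms=0b +1558.442ms=2b
2) 1558.442ms=2b +389.61ms=1/2b
3) 1948.052ms=5/2b +389.61ms=1/2b
4) 2337.662ms=3b +779.221ms=1b
5) 3116.883ms=4b +1558.442ms=2b
6) 4675.325ms=6b +222.635ms=2/7b
7) 4897.959ms=44/7b +222.635ms=2/7b
8) 5120.594ms=46/7b +222.635ms=2/7b
9) 5343.228ms=48/7b +222.635ms=2/7b
10) 5565.863ms=50/7b +222.635ms=2/7b
11) 5788.497ms=52/7b +222.635ms=2/7b
12) 6011.132ms=54/7b +222.635ms=2/7b
Σ=8b of 8 (77bpm 4/4) — PASS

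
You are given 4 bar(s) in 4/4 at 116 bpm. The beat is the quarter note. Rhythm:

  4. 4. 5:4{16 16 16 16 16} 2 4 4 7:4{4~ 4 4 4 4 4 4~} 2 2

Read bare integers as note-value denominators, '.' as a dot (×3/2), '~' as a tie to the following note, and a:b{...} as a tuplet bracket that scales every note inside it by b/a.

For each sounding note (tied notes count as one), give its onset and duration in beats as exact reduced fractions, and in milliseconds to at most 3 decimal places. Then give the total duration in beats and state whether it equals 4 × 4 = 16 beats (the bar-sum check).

1) 0.0ms=0b +775.862ms=3/2b
2) 775.862ms=3/2b +775.862ms=3/2b
3) 1551.724ms=3b +103.448ms=1/5b
4) 1655.172ms=16/5b +103.448ms=1/5b
5) 1758.621ms=17/5b +103.448ms=1/5b
6) 1862.069ms=18/5b +103.448ms=1/5b
7) 1965.517ms=19/5b +103.448ms=1/5b
8) 2068.966ms=4b +1034.483ms=2b
9) 3103.448ms=6b +517.241ms=1b
10) 3620.69ms=7b +517.241ms=1b
11) 4137.931ms=8b +591.133ms=8/7b
12) 4729.064ms=64/7b +295.567ms=4/7b
13) 5024.631ms=68/7b +295.567ms=4/7b
14) 5320.197ms=72/7b +295.567ms=4/7b
15) 5615.764ms=76/7b +295.567ms=4/7b
16) 5911.33ms=80/7b +1330.049ms=18/7b
17) 7241.379ms=14b +1034.483ms=2b
Σ=16b of 16 (116bpm 4/4) — PASS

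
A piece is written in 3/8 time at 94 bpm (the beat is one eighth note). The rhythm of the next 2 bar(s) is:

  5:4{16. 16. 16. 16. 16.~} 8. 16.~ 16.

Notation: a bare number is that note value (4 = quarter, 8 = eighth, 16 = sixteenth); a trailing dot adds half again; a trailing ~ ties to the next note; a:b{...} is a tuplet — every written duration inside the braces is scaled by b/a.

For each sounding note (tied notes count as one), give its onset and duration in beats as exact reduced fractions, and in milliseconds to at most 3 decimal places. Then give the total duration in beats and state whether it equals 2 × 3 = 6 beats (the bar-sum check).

1) 0.0ms=0b +382.979ms=3/5b
2) 382.979ms=3/5b +382.979ms=3/5b
3) 765.957ms=6/5b +382.979ms=3/5b
4) 1148.936ms=9/5b +382.979ms=3/5b
5) 1531.915ms=12/5b +1340.426ms=21/10b
6) 2872.34ms=9/2b +957.447ms=3/2b
Σ=6b of 6 (94bpm 3/8) — PASS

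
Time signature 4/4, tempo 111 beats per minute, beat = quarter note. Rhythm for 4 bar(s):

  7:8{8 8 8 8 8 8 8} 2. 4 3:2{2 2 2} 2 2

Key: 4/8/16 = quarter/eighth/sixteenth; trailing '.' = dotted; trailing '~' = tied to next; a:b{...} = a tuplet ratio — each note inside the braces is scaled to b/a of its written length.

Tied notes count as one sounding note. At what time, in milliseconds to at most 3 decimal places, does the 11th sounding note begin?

1. 0.0ms @ 0 + 308.88ms (4/7)
2. 308.88ms @ 4/7 + 308.88ms (4/7)
3. 617.761ms @ 8/7 + 308.88ms (4/7)
4. 926.641ms @ 12/7 + 308.88ms (4/7)
5. 1235.521ms @ 16/7 + 308.88ms (4/7)
6. 1544.402ms @ 20/7 + 308.88ms (4/7)
7. 1853.282ms @ 24/7 + 308.88ms (4/7)
8. 2162.162ms @ 4 + 1621.622ms (3)
9. 3783.784ms @ 7 + 540.541ms (1)
10. 4324.324ms @ 8 + 720.721ms (4/3)
11. 5045.045ms @ 28/3 + 720.721ms (4/3)
12. 5765.766ms @ 32/3 + 720.721ms (4/3)
13. 6486.486ms @ 12 + 1081.081ms (2)
14. 7567.568ms @ 14 + 1081.081ms (2)

note 11 onset = 28/3b = 5045.045ms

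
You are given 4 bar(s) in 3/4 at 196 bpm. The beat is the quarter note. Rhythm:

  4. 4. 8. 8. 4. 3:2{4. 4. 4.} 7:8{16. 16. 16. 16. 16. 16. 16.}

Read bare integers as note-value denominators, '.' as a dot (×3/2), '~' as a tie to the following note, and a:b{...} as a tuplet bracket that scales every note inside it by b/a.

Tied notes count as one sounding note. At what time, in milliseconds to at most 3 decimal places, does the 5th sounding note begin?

note 5 onset = 9/2b = 1377.551ms

1. 0.0ms @ 0 + 459.184ms (3/2)
2. 459.184ms @ 3/2 + 459.184ms (3/2)
3. 918.367ms @ 3 + 229.592ms (3/4)
4. 1147.959ms @ 15/4 + 229.592ms (3/4)
5. 1377.551ms @ 9/2 + 459.184ms (3/2)
6. 1836.735ms @ 6 + 306.122ms (1)
7. 2142.857ms @ 7 + 306.122ms (1)
8. 2448.98ms @ 8 + 306.122ms (1)
9. 2755.102ms @ 9 + 131.195ms (3/7)
10. 2886.297ms @ 66/7 + 131.195ms (3/7)
11. 3017.493ms @ 69/7 + 131.195ms (3/7)
12. 3148.688ms @ 72/7 + 131.195ms (3/7)
13. 3279.883ms @ 75/7 + 131.195ms (3/7)
14. 3411.079ms @ 78/7 + 131.195ms (3/7)
15. 3542.274ms @ 81/7 + 131.195ms (3/7)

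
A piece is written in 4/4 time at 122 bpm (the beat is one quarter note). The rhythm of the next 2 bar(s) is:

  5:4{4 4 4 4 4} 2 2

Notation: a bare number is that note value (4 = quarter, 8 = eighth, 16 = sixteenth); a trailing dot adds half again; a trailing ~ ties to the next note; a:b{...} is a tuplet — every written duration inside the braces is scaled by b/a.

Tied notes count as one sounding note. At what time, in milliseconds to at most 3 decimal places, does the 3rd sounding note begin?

1. 0.0ms @ 0 + 393.443ms (4/5)
2. 393.443ms @ 4/5 + 393.443ms (4/5)
3. 786.885ms @ 8/5 + 393.443ms (4/5)
4. 1180.328ms @ 12/5 + 393.443ms (4/5)
5. 1573.77ms @ 16/5 + 393.443ms (4/5)
6. 1967.213ms @ 4 + 983.607ms (2)
7. 2950.82ms @ 6 + 983.607ms (2)

note 3 onset = 8/5b = 786.885ms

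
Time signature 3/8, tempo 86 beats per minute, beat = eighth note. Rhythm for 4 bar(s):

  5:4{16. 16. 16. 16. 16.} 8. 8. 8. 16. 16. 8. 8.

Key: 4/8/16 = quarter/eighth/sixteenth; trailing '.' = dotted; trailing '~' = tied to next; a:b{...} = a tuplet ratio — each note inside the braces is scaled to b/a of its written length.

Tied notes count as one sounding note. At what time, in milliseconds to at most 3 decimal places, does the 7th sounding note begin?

note 7 onset = 9/2b = 3139.535ms

1. 0.0ms @ 0 + 418.605ms (3/5)
2. 418.605ms @ 3/5 + 418.605ms (3/5)
3. 837.209ms @ 6/5 + 418.605ms (3/5)
4. 1255.814ms @ 9/5 + 418.605ms (3/5)
5. 1674.419ms @ 12/5 + 418.605ms (3/5)
6. 2093.023ms @ 3 + 1046.512ms (3/2)
7. 3139.535ms @ 9/2 + 1046.512ms (3/2)
8. 4186.047ms @ 6 + 1046.512ms (3/2)
9. 5232.558ms @ 15/2 + 523.256ms (3/4)
10. 5755.814ms @ 33/4 + 523.256ms (3/4)
11. 6279.07ms @ 9 + 1046.512ms (3/2)
12. 7325.581ms @ 21/2 + 1046.512ms (3/2)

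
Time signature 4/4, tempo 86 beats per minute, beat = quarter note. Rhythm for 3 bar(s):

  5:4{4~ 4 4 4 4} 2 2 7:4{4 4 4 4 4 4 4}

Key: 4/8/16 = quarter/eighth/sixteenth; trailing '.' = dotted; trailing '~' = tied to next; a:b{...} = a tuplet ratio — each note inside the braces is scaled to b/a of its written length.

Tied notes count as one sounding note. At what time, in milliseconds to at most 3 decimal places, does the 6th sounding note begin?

1. 0.0ms @ 0 + 1116.279ms (8/5)
2. 1116.279ms @ 8/5 + 558.14ms (4/5)
3. 1674.419ms @ 12/5 + 558.14ms (4/5)
4. 2232.558ms @ 16/5 + 558.14ms (4/5)
5. 2790.698ms @ 4 + 1395.349ms (2)
6. 4186.047ms @ 6 + 1395.349ms (2)
7. 5581.395ms @ 8 + 398.671ms (4/7)
8. 5980.066ms @ 60/7 + 398.671ms (4/7)
9. 6378.738ms @ 64/7 + 398.671ms (4/7)
10. 6777.409ms @ 68/7 + 398.671ms (4/7)
11. 7176.08ms @ 72/7 + 398.671ms (4/7)
12. 7574.751ms @ 76/7 + 398.671ms (4/7)
13. 7973.422ms @ 80/7 + 398.671ms (4/7)

note 6 onset = 6b = 4186.047ms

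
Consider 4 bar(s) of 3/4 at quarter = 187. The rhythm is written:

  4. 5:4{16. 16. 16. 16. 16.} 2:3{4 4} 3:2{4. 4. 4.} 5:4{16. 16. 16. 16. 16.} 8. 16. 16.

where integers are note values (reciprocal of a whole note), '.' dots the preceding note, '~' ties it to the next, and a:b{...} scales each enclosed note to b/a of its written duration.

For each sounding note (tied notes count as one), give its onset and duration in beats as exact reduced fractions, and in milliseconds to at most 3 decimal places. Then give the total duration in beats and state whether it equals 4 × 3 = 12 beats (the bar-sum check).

1) 0.0ms=0b +481.283ms=3/2b
2) 481.283ms=3/2b +96.257ms=3/10b
3) 577.54ms=9/5b +96.257ms=3/10b
4) 673.797ms=21/10b +96.257ms=3/10b
5) 770.053ms=12/5b +96.257ms=3/10b
6) 866.31ms=27/10b +96.257ms=3/10b
7) 962.567ms=3b +481.283ms=3/2b
8) 1443.85ms=9/2b +481.283ms=3/2b
9) 1925.134ms=6b +320.856ms=1b
10) 2245.989ms=7b +320.856ms=1b
11) 2566.845ms=8b +320.856ms=1b
12) 2887.701ms=9b +96.257ms=3/10b
13) 2983.957ms=93/10b +96.257ms=3/10b
14) 3080.214ms=48/5b +96.257ms=3/10b
15) 3176.471ms=99/10b +96.257ms=3/10b
16) 3272.727ms=51/5b +96.257ms=3/10b
17) 3368.984ms=21/2b +240.642ms=3/4b
18) 3609.626ms=45/4b +120.321ms=3/8b
19) 3729.947ms=93/8b +120.321ms=3/8b
Σ=12b of 12 (187bpm 3/4) — PASS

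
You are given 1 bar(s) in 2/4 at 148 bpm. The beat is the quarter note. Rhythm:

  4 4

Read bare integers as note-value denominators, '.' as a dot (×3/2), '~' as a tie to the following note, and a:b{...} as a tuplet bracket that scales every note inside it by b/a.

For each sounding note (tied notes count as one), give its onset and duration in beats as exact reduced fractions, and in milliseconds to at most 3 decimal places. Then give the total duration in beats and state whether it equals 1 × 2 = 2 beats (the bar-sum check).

1) 0.0ms=0b +405.405ms=1b
2) 405.405ms=1b +405.405ms=1b
Σ=2b of 2 (148bpm 2/4) — PASS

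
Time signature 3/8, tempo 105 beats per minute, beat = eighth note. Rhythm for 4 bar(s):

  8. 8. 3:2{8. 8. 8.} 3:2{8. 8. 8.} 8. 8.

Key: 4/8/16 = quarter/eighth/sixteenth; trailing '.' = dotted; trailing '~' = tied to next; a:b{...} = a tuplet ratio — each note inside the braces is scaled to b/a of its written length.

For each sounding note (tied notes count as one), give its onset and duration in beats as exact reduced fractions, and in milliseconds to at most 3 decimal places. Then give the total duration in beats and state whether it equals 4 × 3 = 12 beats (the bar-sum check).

1) 0.0ms=0b +857.143ms=3/2b
2) 857.143ms=3/2b +857.143ms=3/2b
3) 1714.286ms=3b +571.429ms=1b
4) 2285.714ms=4b +571.429ms=1b
5) 2857.143ms=5b +571.429ms=1b
6) 3428.571ms=6b +571.429ms=1b
7) 4000.0ms=7b +571.429ms=1b
8) 4571.429ms=8b +571.429ms=1b
9) 5142.857ms=9b +857.143ms=3/2b
10) 6000.0ms=21/2b +857.143ms=3/2b
Σ=12b of 12 (105bpm 3/8) — PASS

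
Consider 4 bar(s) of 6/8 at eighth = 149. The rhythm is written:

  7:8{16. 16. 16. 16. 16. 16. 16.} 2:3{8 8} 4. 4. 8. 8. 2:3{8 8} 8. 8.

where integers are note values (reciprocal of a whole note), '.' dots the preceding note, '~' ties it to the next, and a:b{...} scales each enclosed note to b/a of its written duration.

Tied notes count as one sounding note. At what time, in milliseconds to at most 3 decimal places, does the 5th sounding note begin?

1. 0.0ms @ 0 + 345.158ms (6/7)
2. 345.158ms @ 6/7 + 345.158ms (6/7)
3. 690.316ms @ 12/7 + 345.158ms (6/7)
4. 1035.475ms @ 18/7 + 345.158ms (6/7)
5. 1380.633ms @ 24/7 + 345.158ms (6/7)
6. 1725.791ms @ 30/7 + 345.158ms (6/7)
7. 2070.949ms @ 36/7 + 345.158ms (6/7)
8. 2416.107ms @ 6 + 604.027ms (3/2)
9. 3020.134ms @ 15/2 + 604.027ms (3/2)
10. 3624.161ms @ 9 + 1208.054ms (3)
11. 4832.215ms @ 12 + 1208.054ms (3)
12. 6040.268ms @ 15 + 604.027ms (3/2)
13. 6644.295ms @ 33/2 + 604.027ms (3/2)
14. 7248.322ms @ 18 + 604.027ms (3/2)
15. 7852.349ms @ 39/2 + 604.027ms (3/2)
16. 8456.376ms @ 21 + 604.027ms (3/2)
17. 9060.403ms @ 45/2 + 604.027ms (3/2)

note 5 onset = 24/7b = 1380.633ms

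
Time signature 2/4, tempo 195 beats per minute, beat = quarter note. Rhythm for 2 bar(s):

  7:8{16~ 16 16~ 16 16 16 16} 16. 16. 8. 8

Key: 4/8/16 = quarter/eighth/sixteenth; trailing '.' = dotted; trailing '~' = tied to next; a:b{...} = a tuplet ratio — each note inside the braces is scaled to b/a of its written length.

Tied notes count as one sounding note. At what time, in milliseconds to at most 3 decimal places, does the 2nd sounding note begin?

1. 0.0ms @ 0 + 175.824ms (4/7)
2. 175.824ms @ 4/7 + 175.824ms (4/7)
3. 351.648ms @ 8/7 + 87.912ms (2/7)
4. 439.56ms @ 10/7 + 87.912ms (2/7)
5. 527.473ms @ 12/7 + 87.912ms (2/7)
6. 615.385ms @ 2 + 115.385ms (3/8)
7. 730.769ms @ 19/8 + 115.385ms (3/8)
8. 846.154ms @ 11/4 + 230.769ms (3/4)
9. 1076.923ms @ 7/2 + 153.846ms (1/2)

note 2 onset = 4/7b = 175.824ms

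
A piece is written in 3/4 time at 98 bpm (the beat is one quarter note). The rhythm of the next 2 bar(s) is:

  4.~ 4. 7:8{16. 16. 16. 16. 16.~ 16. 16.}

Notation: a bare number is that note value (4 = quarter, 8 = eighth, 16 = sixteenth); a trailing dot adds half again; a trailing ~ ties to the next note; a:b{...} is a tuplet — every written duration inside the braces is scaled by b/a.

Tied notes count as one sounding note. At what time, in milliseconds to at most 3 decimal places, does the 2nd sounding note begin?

note 2 onset = 3b = 1836.735ms

1. 0.0ms @ 0 + 1836.735ms (3)
2. 1836.735ms @ 3 + 262.391ms (3/7)
3. 2099.125ms @ 24/7 + 262.391ms (3/7)
4. 2361.516ms @ 27/7 + 262.391ms (3/7)
5. 2623.907ms @ 30/7 + 262.391ms (3/7)
6. 2886.297ms @ 33/7 + 524.781ms (6/7)
7. 3411.079ms @ 39/7 + 262.391ms (3/7)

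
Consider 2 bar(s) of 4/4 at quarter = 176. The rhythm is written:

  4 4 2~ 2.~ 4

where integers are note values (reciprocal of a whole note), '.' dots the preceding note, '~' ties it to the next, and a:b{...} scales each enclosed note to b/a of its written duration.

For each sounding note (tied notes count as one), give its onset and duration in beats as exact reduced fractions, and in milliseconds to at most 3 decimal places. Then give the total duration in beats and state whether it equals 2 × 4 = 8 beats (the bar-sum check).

1) 0.0ms=0b +340.909ms=1b
2) 340.909ms=1b +340.909ms=1b
3) 681.818ms=2b +2045.455ms=6b
Σ=8b of 8 (176bpm 4/4) — PASS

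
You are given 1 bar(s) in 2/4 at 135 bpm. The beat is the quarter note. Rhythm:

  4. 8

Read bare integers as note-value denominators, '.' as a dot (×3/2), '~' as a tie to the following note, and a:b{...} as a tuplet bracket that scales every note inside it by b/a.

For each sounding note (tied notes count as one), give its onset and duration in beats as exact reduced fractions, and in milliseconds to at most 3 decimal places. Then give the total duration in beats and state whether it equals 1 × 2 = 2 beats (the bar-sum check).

1) 0.0ms=0b +666.667ms=3/2b
2) 666.667ms=3/2b +222.222ms=1/2b
Σ=2b of 2 (135bpm 2/4) — PASS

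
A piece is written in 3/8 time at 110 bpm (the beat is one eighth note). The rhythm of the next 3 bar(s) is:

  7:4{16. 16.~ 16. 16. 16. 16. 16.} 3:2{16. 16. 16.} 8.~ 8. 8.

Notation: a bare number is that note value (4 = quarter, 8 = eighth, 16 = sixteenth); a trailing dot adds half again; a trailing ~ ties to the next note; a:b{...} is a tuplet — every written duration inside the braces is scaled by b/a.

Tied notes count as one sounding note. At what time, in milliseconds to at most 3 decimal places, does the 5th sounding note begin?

1. 0.0ms @ 0 + 233.766ms (3/7)
2. 233.766ms @ 3/7 + 467.532ms (6/7)
3. 701.299ms @ 9/7 + 233.766ms (3/7)
4. 935.065ms @ 12/7 + 233.766ms (3/7)
5. 1168.831ms @ 15/7 + 233.766ms (3/7)
6. 1402.597ms @ 18/7 + 233.766ms (3/7)
7. 1636.364ms @ 3 + 272.727ms (1/2)
8. 1909.091ms @ 7/2 + 272.727ms (1/2)
9. 2181.818ms @ 4 + 272.727ms (1/2)
10. 2454.545ms @ 9/2 + 1636.364ms (3)
11. 4090.909ms @ 15/2 + 818.182ms (3/2)

note 5 onset = 15/7b = 1168.831ms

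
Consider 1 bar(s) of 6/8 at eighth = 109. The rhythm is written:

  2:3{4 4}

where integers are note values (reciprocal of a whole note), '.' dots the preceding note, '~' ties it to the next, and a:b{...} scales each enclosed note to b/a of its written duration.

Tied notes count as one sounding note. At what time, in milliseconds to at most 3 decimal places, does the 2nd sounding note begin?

note 2 onset = 3b = 1651.376ms

1. 0.0ms @ 0 + 1651.376ms (3)
2. 1651.376ms @ 3 + 1651.376ms (3)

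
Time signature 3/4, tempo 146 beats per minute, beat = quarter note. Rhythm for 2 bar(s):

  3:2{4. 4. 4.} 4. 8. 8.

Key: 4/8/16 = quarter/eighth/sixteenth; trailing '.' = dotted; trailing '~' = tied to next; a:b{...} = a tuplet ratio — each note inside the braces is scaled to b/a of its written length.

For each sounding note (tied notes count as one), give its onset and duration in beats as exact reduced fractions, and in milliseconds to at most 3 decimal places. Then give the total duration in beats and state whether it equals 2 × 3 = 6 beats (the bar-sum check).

1) 0.0ms=0b +410.959ms=1b
2) 410.959ms=1b +410.959ms=1b
3) 821.918ms=2b +410.959ms=1b
4) 1232.877ms=3b +616.438ms=3/2b
5) 1849.315ms=9/2b +308.219ms=3/4b
6) 2157.534ms=21/4b +308.219ms=3/4b
Σ=6b of 6 (146bpm 3/4) — PASS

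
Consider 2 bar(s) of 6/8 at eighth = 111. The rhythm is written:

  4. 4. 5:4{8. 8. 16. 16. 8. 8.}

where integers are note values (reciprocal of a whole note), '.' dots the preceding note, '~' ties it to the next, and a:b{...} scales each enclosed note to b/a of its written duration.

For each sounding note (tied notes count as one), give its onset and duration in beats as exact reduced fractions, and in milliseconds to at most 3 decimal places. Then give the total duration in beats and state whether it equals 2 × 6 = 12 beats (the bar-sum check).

1) 0.0ms=0b +1621.622ms=3b
2) 1621.622ms=3b +1621.622ms=3b
3) 3243.243ms=6b +648.649ms=6/5b
4) 3891.892ms=36/5b +648.649ms=6/5b
5) 4540.541ms=42/5b +324.324ms=3/5b
6) 4864.865ms=9b +324.324ms=3/5b
7) 5189.189ms=48/5b +648.649ms=6/5b
8) 5837.838ms=54/5b +648.649ms=6/5b
Σ=12b of 12 (111bpm 6/8) — PASS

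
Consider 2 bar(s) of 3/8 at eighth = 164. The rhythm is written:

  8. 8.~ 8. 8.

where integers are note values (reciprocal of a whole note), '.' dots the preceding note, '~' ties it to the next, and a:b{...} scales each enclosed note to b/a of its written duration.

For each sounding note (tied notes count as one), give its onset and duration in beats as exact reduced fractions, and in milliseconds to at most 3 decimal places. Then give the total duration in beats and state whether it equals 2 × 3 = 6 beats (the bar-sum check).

1) 0.0ms=0b +548.78ms=3/2b
2) 548.78ms=3/2b +1097.561ms=3b
3) 1646.341ms=9/2b +548.78ms=3/2b
Σ=6b of 6 (164bpm 3/8) — PASS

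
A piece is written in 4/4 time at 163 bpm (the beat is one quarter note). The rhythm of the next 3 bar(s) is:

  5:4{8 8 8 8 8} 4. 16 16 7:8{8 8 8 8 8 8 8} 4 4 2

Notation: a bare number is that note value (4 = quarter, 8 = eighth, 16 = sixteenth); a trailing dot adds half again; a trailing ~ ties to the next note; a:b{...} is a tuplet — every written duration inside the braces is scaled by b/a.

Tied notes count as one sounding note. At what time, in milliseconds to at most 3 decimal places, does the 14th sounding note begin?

note 14 onset = 48/7b = 2524.102ms

1. 0.0ms @ 0 + 147.239ms (2/5)
2. 147.239ms @ 2/5 + 147.239ms (2/5)
3. 294.479ms @ 4/5 + 147.239ms (2/5)
4. 441.718ms @ 6/5 + 147.239ms (2/5)
5. 588.957ms @ 8/5 + 147.239ms (2/5)
6. 736.196ms @ 2 + 552.147ms (3/2)
7. 1288.344ms @ 7/2 + 92.025ms (1/4)
8. 1380.368ms @ 15/4 + 92.025ms (1/4)
9. 1472.393ms @ 4 + 210.342ms (4/7)
10. 1682.734ms @ 32/7 + 210.342ms (4/7)
11. 1893.076ms @ 36/7 + 210.342ms (4/7)
12. 2103.418ms @ 40/7 + 210.342ms (4/7)
13. 2313.76ms @ 44/7 + 210.342ms (4/7)
14. 2524.102ms @ 48/7 + 210.342ms (4/7)
15. 2734.443ms @ 52/7 + 210.342ms (4/7)
16. 2944.785ms @ 8 + 368.098ms (1)
17. 3312.883ms @ 9 + 368.098ms (1)
18. 3680.982ms @ 10 + 736.196ms (2)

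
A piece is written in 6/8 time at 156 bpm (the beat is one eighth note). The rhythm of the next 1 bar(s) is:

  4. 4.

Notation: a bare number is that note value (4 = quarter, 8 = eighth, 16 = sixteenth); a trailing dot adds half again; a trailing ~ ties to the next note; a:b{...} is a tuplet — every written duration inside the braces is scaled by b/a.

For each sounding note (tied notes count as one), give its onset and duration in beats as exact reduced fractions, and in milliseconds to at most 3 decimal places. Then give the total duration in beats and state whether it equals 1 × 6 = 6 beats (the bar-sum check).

1) 0.0ms=0b +1153.846ms=3b
2) 1153.846ms=3b +1153.846ms=3b
Σ=6b of 6 (156bpm 6/8) — PASS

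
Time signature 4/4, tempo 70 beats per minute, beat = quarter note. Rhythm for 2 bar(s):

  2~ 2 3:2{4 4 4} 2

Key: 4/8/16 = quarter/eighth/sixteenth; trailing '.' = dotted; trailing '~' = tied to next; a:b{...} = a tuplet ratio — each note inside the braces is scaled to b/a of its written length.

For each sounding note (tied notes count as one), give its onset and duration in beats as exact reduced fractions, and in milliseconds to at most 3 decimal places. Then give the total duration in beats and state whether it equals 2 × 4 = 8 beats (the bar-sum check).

1) 0.0ms=0b +3428.571ms=4b
2) 3428.571ms=4b +571.429ms=2/3b
3) 4000.0ms=14/3b +571.429ms=2/3b
4) 4571.429ms=16/3b +571.429ms=2/3b
5) 5142.857ms=6b +1714.286ms=2b
Σ=8b of 8 (70bpm 4/4) — PASS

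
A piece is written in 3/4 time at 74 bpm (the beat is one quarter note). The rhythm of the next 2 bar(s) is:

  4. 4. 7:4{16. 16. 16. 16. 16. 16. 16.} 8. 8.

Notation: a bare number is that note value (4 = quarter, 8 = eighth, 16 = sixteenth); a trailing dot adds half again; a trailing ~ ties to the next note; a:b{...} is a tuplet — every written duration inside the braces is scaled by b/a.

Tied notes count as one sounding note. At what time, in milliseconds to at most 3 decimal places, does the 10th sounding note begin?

1. 0.0ms @ 0 + 1216.216ms (3/2)
2. 1216.216ms @ 3/2 + 1216.216ms (3/2)
3. 2432.432ms @ 3 + 173.745ms (3/14)
4. 2606.178ms @ 45/14 + 173.745ms (3/14)
5. 2779.923ms @ 24/7 + 173.745ms (3/14)
6. 2953.668ms @ 51/14 + 173.745ms (3/14)
7. 3127.413ms @ 27/7 + 173.745ms (3/14)
8. 3301.158ms @ 57/14 + 173.745ms (3/14)
9. 3474.903ms @ 30/7 + 173.745ms (3/14)
10. 3648.649ms @ 9/2 + 608.108ms (3/4)
11. 4256.757ms @ 21/4 + 608.108ms (3/4)

note 10 onset = 9/2b = 3648.649ms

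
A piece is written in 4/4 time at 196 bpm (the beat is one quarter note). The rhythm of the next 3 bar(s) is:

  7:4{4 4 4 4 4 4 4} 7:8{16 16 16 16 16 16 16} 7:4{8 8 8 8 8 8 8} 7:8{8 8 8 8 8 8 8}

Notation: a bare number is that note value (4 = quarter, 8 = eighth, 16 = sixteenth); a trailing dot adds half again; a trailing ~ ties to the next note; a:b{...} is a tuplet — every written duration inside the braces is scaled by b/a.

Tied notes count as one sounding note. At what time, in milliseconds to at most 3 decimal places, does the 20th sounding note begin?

note 20 onset = 52/7b = 2274.052ms

1. 0.0ms @ 0 + 174.927ms (4/7)
2. 174.927ms @ 4/7 + 174.927ms (4/7)
3. 349.854ms @ 8/7 + 174.927ms (4/7)
4. 524.781ms @ 12/7 + 174.927ms (4/7)
5. 699.708ms @ 16/7 + 174.927ms (4/7)
6. 874.636ms @ 20/7 + 174.927ms (4/7)
7. 1049.563ms @ 24/7 + 174.927ms (4/7)
8. 1224.49ms @ 4 + 87.464ms (2/7)
9. 1311.953ms @ 30/7 + 87.464ms (2/7)
10. 1399.417ms @ 32/7 + 87.464ms (2/7)
11. 1486.88ms @ 34/7 + 87.464ms (2/7)
12. 1574.344ms @ 36/7 + 87.464ms (2/7)
13. 1661.808ms @ 38/7 + 87.464ms (2/7)
14. 1749.271ms @ 40/7 + 87.464ms (2/7)
15. 1836.735ms @ 6 + 87.464ms (2/7)
16. 1924.198ms @ 44/7 + 87.464ms (2/7)
17. 2011.662ms @ 46/7 + 87.464ms (2/7)
18. 2099.125ms @ 48/7 + 87.464ms (2/7)
19. 2186.589ms @ 50/7 + 87.464ms (2/7)
20. 2274.052ms @ 52/7 + 87.464ms (2/7)
21. 2361.516ms @ 54/7 + 87.464ms (2/7)
22. 2448.98ms @ 8 + 174.927ms (4/7)
23. 2623.907ms @ 60/7 + 174.927ms (4/7)
24. 2798.834ms @ 64/7 + 174.927ms (4/7)
25. 2973.761ms @ 68/7 + 174.927ms (4/7)
26. 3148.688ms @ 72/7 + 174.927ms (4/7)
27. 3323.615ms @ 76/7 + 174.927ms (4/7)
28. 3498.542ms @ 80/7 + 174.927ms (4/7)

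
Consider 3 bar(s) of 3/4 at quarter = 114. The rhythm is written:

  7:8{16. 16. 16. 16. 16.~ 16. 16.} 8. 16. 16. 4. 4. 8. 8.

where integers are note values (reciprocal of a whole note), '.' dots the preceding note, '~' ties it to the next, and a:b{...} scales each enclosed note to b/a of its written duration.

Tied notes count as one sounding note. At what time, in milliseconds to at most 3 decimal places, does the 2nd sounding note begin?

note 2 onset = 3/7b = 225.564ms

1. 0.0ms @ 0 + 225.564ms (3/7)
2. 225.564ms @ 3/7 + 225.564ms (3/7)
3. 451.128ms @ 6/7 + 225.564ms (3/7)
4. 676.692ms @ 9/7 + 225.564ms (3/7)
5. 902.256ms @ 12/7 + 451.128ms (6/7)
6. 1353.383ms @ 18/7 + 225.564ms (3/7)
7. 1578.947ms @ 3 + 394.737ms (3/4)
8. 1973.684ms @ 15/4 + 197.368ms (3/8)
9. 2171.053ms @ 33/8 + 197.368ms (3/8)
10. 2368.421ms @ 9/2 + 789.474ms (3/2)
11. 3157.895ms @ 6 + 789.474ms (3/2)
12. 3947.368ms @ 15/2 + 394.737ms (3/4)
13. 4342.105ms @ 33/4 + 394.737ms (3/4)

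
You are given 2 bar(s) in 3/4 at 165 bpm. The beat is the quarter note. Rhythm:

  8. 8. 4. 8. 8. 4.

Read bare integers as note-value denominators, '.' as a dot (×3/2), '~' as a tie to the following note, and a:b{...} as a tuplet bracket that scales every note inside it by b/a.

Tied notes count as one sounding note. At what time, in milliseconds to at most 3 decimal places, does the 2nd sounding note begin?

note 2 onset = 3/4b = 272.727ms

1. 0.0ms @ 0 + 272.727ms (3/4)
2. 272.727ms @ 3/4 + 272.727ms (3/4)
3. 545.455ms @ 3/2 + 545.455ms (3/2)
4. 1090.909ms @ 3 + 272.727ms (3/4)
5. 1363.636ms @ 15/4 + 272.727ms (3/4)
6. 1636.364ms @ 9/2 + 545.455ms (3/2)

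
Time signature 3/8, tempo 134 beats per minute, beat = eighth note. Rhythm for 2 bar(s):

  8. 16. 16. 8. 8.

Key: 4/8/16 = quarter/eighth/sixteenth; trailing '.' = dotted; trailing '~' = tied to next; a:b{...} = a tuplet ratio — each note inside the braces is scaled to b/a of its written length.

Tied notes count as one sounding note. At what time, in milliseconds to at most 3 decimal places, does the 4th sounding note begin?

1. 0.0ms @ 0 + 671.642ms (3/2)
2. 671.642ms @ 3/2 + 335.821ms (3/4)
3. 1007.463ms @ 9/4 + 335.821ms (3/4)
4. 1343.284ms @ 3 + 671.642ms (3/2)
5. 2014.925ms @ 9/2 + 671.642ms (3/2)

note 4 onset = 3b = 1343.284ms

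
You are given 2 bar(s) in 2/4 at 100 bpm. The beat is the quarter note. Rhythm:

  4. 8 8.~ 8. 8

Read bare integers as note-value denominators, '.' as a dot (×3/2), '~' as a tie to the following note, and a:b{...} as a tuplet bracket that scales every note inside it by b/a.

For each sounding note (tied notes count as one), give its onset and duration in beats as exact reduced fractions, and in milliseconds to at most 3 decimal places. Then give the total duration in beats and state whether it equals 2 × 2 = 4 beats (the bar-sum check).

1) 0.0ms=0b +900.0ms=3/2b
2) 900.0ms=3/2b +300.0ms=1/2b
3) 1200.0ms=2b +900.0ms=3/2b
4) 2100.0ms=7/2b +300.0ms=1/2b
Σ=4b of 4 (100bpm 2/4) — PASS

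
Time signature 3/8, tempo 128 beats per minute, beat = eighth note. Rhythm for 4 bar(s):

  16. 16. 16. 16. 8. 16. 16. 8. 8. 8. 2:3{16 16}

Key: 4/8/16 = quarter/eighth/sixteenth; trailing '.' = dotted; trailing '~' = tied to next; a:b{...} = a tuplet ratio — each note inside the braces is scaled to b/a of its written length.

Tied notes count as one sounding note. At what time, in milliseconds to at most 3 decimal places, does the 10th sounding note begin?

1. 0.0ms @ 0 + 351.562ms (3/4)
2. 351.562ms @ 3/4 + 351.562ms (3/4)
3. 703.125ms @ 3/2 + 351.562ms (3/4)
4. 1054.688ms @ 9/4 + 351.562ms (3/4)
5. 1406.25ms @ 3 + 703.125ms (3/2)
6. 2109.375ms @ 9/2 + 351.562ms (3/4)
7. 2460.938ms @ 21/4 + 351.562ms (3/4)
8. 2812.5ms @ 6 + 703.125ms (3/2)
9. 3515.625ms @ 15/2 + 703.125ms (3/2)
10. 4218.75ms @ 9 + 703.125ms (3/2)
11. 4921.875ms @ 21/2 + 351.562ms (3/4)
12. 5273.438ms @ 45/4 + 351.562ms (3/4)

note 10 onset = 9b = 4218.75ms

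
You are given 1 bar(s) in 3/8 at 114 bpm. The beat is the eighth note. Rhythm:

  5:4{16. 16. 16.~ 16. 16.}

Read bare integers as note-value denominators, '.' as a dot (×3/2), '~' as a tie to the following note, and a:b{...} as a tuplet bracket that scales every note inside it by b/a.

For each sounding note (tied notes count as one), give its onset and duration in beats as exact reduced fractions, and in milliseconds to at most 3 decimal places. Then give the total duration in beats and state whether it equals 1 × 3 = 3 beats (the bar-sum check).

1) 0.0ms=0b +315.789ms=3/5b
2) 315.789ms=3/5b +315.789ms=3/5b
3) 631.579ms=6/5b +631.579ms=6/5b
4) 1263.158ms=12/5b +315.789ms=3/5b
Σ=3b of 3 (114bpm 3/8) — PASS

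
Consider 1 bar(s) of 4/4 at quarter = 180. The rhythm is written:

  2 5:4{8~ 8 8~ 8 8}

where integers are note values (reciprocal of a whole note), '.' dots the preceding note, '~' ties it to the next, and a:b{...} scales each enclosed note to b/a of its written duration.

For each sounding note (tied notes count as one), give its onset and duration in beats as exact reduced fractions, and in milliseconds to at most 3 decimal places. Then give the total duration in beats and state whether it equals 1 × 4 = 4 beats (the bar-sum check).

1) 0.0ms=0b +666.667ms=2b
2) 666.667ms=2b +266.667ms=4/5b
3) 933.333ms=14/5b +266.667ms=4/5b
4) 1200.0ms=18/5b +133.333ms=2/5b
Σ=4b of 4 (180bpm 4/4) — PASS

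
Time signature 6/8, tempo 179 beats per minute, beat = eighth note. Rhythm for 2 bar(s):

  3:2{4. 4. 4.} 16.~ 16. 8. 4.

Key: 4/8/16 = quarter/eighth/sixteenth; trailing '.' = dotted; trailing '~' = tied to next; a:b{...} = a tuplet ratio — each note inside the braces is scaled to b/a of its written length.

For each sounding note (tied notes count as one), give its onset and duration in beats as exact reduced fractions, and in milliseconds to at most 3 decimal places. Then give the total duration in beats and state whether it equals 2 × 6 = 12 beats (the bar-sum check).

1) 0.0ms=0b +670.391ms=2b
2) 670.391ms=2b +670.391ms=2b
3) 1340.782ms=4b +670.391ms=2b
4) 2011.173ms=6b +502.793ms=3/2b
5) 2513.966ms=15/2b +502.793ms=3/2b
6) 3016.76ms=9b +1005.587ms=3b
Σ=12b of 12 (179bpm 6/8) — PASS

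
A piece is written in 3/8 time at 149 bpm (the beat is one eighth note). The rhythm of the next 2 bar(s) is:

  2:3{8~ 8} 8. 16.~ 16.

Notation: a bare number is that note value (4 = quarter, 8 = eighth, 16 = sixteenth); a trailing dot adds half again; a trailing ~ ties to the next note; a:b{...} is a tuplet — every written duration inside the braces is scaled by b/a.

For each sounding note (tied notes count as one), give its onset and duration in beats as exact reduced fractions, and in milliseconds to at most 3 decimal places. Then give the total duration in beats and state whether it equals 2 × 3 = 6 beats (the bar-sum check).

1) 0.0ms=0b +1208.054ms=3b
2) 1208.054ms=3b +604.027ms=3/2b
3) 1812.081ms=9/2b +604.027ms=3/2b
Σ=6b of 6 (149bpm 3/8) — PASS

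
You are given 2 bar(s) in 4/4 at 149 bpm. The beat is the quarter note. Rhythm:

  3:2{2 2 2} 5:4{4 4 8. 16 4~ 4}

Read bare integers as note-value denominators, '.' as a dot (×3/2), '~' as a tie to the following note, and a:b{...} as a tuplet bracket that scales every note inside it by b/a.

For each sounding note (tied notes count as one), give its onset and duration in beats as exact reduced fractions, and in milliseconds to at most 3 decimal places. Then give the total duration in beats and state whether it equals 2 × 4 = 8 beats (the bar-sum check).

1) 0.0ms=0b +536.913ms=4/3b
2) 536.913ms=4/3b +536.913ms=4/3b
3) 1073.826ms=8/3b +536.913ms=4/3b
4) 1610.738ms=4b +322.148ms=4/5b
5) 1932.886ms=24/5b +322.148ms=4/5b
6) 2255.034ms=28/5b +241.611ms=3/5b
7) 2496.644ms=31/5b +80.537ms=1/5b
8) 2577.181ms=32/5b +644.295ms=8/5b
Σ=8b of 8 (149bpm 4/4) — PASS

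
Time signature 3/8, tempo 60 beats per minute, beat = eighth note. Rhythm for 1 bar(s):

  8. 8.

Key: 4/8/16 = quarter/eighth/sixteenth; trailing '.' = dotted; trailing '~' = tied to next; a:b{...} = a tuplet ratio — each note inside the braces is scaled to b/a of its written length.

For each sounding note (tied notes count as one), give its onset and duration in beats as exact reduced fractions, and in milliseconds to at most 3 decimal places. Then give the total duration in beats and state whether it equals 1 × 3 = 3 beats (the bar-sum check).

1) 0.0ms=0b +1500.0ms=3/2b
2) 1500.0ms=3/2b +1500.0ms=3/2b
Σ=3b of 3 (60bpm 3/8) — PASS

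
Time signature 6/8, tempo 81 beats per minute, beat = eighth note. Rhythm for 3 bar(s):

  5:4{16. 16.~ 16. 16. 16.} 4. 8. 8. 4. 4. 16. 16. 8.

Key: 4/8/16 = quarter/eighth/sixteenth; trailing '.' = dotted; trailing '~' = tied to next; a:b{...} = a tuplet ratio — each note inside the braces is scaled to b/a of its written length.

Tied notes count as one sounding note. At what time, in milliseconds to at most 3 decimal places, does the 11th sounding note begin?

1. 0.0ms @ 0 + 444.444ms (3/5)
2. 444.444ms @ 3/5 + 888.889ms (6/5)
3. 1333.333ms @ 9/5 + 444.444ms (3/5)
4. 1777.778ms @ 12/5 + 444.444ms (3/5)
5. 2222.222ms @ 3 + 2222.222ms (3)
6. 4444.444ms @ 6 + 1111.111ms (3/2)
7. 5555.556ms @ 15/2 + 1111.111ms (3/2)
8. 6666.667ms @ 9 + 2222.222ms (3)
9. 8888.889ms @ 12 + 2222.222ms (3)
10. 11111.111ms @ 15 + 555.556ms (3/4)
11. 11666.667ms @ 63/4 + 555.556ms (3/4)
12. 12222.222ms @ 33/2 + 1111.111ms (3/2)

note 11 onset = 63/4b = 11666.667ms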